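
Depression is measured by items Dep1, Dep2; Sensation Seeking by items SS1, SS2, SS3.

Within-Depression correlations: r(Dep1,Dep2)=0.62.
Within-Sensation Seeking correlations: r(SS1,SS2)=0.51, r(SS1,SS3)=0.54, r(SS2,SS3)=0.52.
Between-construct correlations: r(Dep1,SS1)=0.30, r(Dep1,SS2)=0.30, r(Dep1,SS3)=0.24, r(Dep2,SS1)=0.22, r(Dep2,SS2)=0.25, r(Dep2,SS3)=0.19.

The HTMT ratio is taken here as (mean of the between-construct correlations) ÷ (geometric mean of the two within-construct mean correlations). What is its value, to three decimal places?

Between-construct mean = 1.50/6 = 0.2500.
Mean within-Dep = 0.62/1 = 0.6200; mean within-SS = 1.57/3 = 0.5233.
Geometric mean = √(0.6200 × 0.5233) = 0.5696.
HTMT = 0.2500 / 0.5696 = 0.439.

0.439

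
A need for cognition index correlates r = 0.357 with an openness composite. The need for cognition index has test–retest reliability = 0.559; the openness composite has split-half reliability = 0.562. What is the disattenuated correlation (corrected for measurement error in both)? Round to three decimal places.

0.637

r_true = r_obs / √(r_xx · r_yy) = 0.357 / √(0.559 × 0.562) = 0.357 / √0.314158 = 0.357 / 0.5605 ≈ 0.637.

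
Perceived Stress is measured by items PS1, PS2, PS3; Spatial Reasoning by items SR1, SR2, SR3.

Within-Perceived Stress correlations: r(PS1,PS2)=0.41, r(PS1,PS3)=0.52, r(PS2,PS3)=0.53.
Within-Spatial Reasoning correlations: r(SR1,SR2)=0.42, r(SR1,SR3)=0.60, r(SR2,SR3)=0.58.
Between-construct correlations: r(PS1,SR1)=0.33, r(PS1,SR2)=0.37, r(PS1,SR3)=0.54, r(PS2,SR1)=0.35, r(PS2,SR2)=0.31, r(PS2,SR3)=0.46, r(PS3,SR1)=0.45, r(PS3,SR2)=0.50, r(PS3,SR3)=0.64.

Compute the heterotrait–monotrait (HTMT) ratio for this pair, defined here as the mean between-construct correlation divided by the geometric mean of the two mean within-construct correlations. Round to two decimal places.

0.86

Between-construct mean = 3.95/9 = 0.4389.
Mean within-PS = 1.46/3 = 0.4867; mean within-SR = 1.60/3 = 0.5333.
Geometric mean = √(0.4867 × 0.5333) = 0.5095.
HTMT = 0.4389 / 0.5095 = 0.86.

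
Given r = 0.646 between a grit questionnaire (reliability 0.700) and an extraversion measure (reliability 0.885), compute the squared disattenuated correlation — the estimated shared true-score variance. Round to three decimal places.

0.674

Disattenuated r = 0.646 / √(0.700 × 0.885) = 0.646 / 0.7871 = 0.8207.
Shared true-score variance = 0.8207² = 0.6735 ≈ 0.674.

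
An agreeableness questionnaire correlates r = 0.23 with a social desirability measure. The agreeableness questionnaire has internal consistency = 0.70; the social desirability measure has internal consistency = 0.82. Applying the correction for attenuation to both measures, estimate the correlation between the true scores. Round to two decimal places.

r_true = r_obs / √(r_xx · r_yy) = 0.23 / √(0.70 × 0.82) = 0.23 / √0.5740 = 0.23 / 0.7576 ≈ 0.30.

0.30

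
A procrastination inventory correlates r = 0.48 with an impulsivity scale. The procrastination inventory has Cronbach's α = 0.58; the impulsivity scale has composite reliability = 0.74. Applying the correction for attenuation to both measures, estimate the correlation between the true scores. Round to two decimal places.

0.73

r_true = r_obs / √(r_xx · r_yy) = 0.48 / √(0.58 × 0.74) = 0.48 / √0.4292 = 0.48 / 0.6551 ≈ 0.73.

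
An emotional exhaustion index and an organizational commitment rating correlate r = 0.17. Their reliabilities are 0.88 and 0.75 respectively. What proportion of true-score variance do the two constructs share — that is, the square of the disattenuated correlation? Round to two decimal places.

Disattenuated r = 0.17 / √(0.88 × 0.75) = 0.17 / 0.8124 = 0.2093.
Shared true-score variance = 0.2093² = 0.0438 ≈ 0.04.

0.04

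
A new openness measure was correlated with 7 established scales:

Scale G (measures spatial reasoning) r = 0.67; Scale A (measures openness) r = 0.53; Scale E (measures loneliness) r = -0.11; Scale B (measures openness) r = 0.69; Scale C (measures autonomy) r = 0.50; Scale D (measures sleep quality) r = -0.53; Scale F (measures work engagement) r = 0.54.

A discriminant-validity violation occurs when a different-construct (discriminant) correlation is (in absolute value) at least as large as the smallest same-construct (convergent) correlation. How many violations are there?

Convergent (same construct = openness): Scale A, Scale B.
Smallest convergent = 0.53. Discriminant |r|: 0.67, 0.11, 0.50, 0.53, 0.54; count ≥ 0.53 → 3.

3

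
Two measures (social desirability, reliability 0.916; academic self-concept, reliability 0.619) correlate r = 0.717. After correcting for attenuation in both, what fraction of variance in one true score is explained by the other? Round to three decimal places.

Disattenuated r = 0.717 / √(0.916 × 0.619) = 0.717 / 0.7530 = 0.9522.
Shared true-score variance = 0.9522² = 0.9067 ≈ 0.907.

0.907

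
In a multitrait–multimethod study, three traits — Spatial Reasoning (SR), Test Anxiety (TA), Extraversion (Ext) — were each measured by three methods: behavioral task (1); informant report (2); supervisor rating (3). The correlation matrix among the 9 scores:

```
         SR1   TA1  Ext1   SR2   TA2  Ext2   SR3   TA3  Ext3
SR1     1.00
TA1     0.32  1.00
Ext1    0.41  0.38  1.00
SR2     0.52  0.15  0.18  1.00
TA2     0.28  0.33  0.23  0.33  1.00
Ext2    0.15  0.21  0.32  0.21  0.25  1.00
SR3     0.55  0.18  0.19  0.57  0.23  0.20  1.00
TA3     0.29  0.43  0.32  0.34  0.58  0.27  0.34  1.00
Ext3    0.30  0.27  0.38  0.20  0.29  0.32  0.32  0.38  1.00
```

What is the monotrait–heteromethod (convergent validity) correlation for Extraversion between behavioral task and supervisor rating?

Same trait (Ext), different methods: r(Ext1, Ext3) = 0.38.

0.38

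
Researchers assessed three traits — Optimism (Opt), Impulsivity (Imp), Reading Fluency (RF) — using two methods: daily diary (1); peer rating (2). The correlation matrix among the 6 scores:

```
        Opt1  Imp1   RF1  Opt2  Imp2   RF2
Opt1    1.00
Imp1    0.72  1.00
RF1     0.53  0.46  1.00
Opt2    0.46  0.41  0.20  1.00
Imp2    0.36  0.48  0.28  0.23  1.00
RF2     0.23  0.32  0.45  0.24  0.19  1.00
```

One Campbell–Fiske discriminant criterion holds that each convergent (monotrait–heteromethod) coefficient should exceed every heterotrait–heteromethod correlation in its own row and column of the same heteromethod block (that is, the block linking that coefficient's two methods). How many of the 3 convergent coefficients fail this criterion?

Checking each validity diagonal entry against its comparison values:
Opt (methods 1·2): 0.46 vs {0.36, 0.41, 0.23, 0.20} → pass.
Imp (methods 1·2): 0.48 vs {0.41, 0.36, 0.32, 0.28} → pass.
RF (methods 1·2): 0.45 vs {0.20, 0.23, 0.28, 0.32} → pass.
0 of 3 fail.

0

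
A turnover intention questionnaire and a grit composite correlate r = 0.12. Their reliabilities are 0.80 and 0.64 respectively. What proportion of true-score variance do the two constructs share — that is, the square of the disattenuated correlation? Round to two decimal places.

0.03

Disattenuated r = 0.12 / √(0.80 × 0.64) = 0.12 / 0.7155 = 0.1677.
Shared true-score variance = 0.1677² = 0.0281 ≈ 0.03.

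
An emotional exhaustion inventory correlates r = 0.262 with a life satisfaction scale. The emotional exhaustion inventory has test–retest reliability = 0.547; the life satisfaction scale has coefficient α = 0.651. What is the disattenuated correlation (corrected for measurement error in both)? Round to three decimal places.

0.439

r_true = r_obs / √(r_xx · r_yy) = 0.262 / √(0.547 × 0.651) = 0.262 / √0.356097 = 0.262 / 0.5967 ≈ 0.439.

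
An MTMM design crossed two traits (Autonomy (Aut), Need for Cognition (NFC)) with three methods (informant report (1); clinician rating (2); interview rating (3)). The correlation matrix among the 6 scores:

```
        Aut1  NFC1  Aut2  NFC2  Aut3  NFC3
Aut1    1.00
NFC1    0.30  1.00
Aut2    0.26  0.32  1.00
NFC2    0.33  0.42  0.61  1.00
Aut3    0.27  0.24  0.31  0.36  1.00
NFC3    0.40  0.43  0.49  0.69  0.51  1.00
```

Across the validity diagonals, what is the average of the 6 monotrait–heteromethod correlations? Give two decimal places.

Convergent values: 0.26, 0.27, 0.31, 0.42, 0.43, 0.69; mean = 2.38/6 = 0.40.

0.40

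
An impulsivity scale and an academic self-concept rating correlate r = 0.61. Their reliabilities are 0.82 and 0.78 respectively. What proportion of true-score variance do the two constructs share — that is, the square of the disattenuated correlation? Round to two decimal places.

Disattenuated r = 0.61 / √(0.82 × 0.78) = 0.61 / 0.7997 = 0.7628.
Shared true-score variance = 0.7628² = 0.5819 ≈ 0.58.

0.58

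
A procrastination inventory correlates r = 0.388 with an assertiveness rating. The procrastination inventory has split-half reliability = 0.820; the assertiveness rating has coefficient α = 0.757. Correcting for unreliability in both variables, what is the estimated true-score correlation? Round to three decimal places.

r_true = r_obs / √(r_xx · r_yy) = 0.388 / √(0.820 × 0.757) = 0.388 / √0.620740 = 0.388 / 0.7879 ≈ 0.492.

0.492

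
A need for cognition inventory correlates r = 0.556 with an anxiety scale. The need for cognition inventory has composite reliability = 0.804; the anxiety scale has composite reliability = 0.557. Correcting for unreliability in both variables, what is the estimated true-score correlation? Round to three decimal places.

0.831

r_true = r_obs / √(r_xx · r_yy) = 0.556 / √(0.804 × 0.557) = 0.556 / √0.447828 = 0.556 / 0.6692 ≈ 0.831.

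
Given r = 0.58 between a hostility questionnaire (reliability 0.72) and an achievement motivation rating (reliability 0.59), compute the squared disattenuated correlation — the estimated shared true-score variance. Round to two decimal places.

Disattenuated r = 0.58 / √(0.72 × 0.59) = 0.58 / 0.6518 = 0.8898.
Shared true-score variance = 0.8898² = 0.7917 ≈ 0.79.

0.79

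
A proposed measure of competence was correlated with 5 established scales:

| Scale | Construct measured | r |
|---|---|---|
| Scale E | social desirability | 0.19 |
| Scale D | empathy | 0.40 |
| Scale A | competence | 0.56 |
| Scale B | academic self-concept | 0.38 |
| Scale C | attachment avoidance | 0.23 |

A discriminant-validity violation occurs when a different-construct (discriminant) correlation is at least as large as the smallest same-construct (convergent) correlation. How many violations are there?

Convergent (same construct = competence): Scale A.
Smallest convergent = 0.56. Discriminant values: 0.19, 0.40, 0.38, 0.23; count ≥ 0.56 → 0.

0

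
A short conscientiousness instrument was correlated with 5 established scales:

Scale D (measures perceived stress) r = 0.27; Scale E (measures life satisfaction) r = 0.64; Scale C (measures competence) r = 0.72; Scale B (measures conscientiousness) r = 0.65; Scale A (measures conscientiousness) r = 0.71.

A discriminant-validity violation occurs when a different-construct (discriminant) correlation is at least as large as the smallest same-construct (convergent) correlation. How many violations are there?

Convergent (same construct = conscientiousness): Scale B, Scale A.
Smallest convergent = 0.65. Discriminant values: 0.27, 0.64, 0.72; count ≥ 0.65 → 1.

1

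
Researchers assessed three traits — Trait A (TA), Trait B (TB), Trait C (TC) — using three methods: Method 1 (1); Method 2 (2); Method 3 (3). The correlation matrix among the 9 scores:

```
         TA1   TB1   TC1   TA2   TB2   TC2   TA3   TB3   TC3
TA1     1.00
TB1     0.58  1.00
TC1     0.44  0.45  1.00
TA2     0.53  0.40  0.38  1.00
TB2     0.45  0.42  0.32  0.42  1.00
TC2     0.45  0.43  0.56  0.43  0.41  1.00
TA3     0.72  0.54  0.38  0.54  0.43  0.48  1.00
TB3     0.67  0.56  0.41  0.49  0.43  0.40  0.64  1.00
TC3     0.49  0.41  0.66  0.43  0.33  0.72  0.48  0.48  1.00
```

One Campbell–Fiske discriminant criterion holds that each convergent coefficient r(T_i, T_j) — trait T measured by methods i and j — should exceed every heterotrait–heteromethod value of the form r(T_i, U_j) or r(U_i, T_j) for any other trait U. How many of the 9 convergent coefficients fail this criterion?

3

Checking each validity diagonal entry against its comparison values:
TA (methods 1·2): 0.53 vs {0.45, 0.40, 0.45, 0.38} → pass.
TA (methods 1·3): 0.72 vs {0.67, 0.54, 0.49, 0.38} → pass.
TA (methods 2·3): 0.54 vs {0.49, 0.43, 0.43, 0.48} → pass.
TB (methods 1·2): 0.42 vs {0.40, 0.45, 0.43, 0.32} → fail.
TB (methods 1·3): 0.56 vs {0.54, 0.67, 0.41, 0.41} → fail.
TB (methods 2·3): 0.43 vs {0.43, 0.49, 0.33, 0.40} → fail.
TC (methods 1·2): 0.56 vs {0.38, 0.45, 0.32, 0.43} → pass.
TC (methods 1·3): 0.66 vs {0.38, 0.49, 0.41, 0.41} → pass.
TC (methods 2·3): 0.72 vs {0.48, 0.43, 0.40, 0.33} → pass.
3 of 9 fail.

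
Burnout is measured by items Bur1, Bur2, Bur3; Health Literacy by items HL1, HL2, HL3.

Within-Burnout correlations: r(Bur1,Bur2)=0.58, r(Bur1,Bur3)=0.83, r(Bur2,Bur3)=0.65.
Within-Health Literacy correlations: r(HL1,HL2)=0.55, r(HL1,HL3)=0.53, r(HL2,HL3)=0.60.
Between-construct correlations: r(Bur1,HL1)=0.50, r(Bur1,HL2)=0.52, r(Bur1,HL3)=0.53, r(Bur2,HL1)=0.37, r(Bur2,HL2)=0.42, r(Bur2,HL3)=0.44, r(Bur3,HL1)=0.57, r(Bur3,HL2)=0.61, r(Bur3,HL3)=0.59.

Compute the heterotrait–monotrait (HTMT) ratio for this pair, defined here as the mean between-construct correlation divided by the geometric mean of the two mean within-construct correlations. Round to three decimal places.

0.815

Mean heterotrait r = 4.55/9 = 0.5056.
Mean within-Bur = 2.06/3 = 0.6867; mean within-HL = 1.68/3 = 0.5600.
Geometric mean = √(0.6867 × 0.5600) = 0.6201.
HTMT = 0.5056 / 0.6201 = 0.815.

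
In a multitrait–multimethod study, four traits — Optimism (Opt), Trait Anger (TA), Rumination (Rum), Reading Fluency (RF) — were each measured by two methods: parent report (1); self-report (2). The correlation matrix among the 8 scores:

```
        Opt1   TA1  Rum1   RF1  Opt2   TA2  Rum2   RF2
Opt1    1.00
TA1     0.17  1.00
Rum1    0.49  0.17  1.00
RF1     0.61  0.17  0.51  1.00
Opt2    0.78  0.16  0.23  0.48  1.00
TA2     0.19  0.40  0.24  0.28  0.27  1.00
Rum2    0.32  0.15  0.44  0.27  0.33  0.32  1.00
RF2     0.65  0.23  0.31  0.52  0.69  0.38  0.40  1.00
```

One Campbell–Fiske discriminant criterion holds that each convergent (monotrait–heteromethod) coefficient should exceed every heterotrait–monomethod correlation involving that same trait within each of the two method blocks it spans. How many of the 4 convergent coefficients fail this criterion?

Checking each validity diagonal entry against its comparison values:
Opt (methods 1·2): 0.78 vs {0.17, 0.27, 0.49, 0.33, 0.61, 0.69} → pass.
TA (methods 1·2): 0.40 vs {0.17, 0.27, 0.17, 0.32, 0.17, 0.38} → pass.
Rum (methods 1·2): 0.44 vs {0.49, 0.33, 0.17, 0.32, 0.51, 0.40} → fail.
RF (methods 1·2): 0.52 vs {0.61, 0.69, 0.17, 0.38, 0.51, 0.40} → fail.
2 of 4 fail.

2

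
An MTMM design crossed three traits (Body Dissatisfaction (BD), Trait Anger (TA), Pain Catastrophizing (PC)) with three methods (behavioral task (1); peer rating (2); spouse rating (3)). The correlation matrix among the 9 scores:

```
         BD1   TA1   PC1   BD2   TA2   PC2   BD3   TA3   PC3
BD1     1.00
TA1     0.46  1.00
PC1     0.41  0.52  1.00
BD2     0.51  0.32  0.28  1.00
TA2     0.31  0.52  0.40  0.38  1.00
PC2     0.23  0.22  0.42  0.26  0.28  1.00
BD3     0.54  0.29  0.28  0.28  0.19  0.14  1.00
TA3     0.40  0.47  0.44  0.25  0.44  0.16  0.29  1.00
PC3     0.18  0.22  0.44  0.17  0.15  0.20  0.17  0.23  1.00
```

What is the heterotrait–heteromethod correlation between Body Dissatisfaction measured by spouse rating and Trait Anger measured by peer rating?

Different traits and methods: r(BD3, TA2) = 0.19.

0.19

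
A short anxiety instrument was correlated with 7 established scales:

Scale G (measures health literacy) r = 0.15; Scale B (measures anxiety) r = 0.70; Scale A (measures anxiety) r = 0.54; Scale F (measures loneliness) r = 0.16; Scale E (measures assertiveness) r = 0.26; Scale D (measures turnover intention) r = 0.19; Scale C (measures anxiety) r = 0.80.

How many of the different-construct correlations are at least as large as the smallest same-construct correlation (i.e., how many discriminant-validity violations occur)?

Convergent (same construct = anxiety): Scale B, Scale A, Scale C.
Smallest convergent = 0.54. Discriminant values: 0.15, 0.16, 0.26, 0.19; count ≥ 0.54 → 0.

0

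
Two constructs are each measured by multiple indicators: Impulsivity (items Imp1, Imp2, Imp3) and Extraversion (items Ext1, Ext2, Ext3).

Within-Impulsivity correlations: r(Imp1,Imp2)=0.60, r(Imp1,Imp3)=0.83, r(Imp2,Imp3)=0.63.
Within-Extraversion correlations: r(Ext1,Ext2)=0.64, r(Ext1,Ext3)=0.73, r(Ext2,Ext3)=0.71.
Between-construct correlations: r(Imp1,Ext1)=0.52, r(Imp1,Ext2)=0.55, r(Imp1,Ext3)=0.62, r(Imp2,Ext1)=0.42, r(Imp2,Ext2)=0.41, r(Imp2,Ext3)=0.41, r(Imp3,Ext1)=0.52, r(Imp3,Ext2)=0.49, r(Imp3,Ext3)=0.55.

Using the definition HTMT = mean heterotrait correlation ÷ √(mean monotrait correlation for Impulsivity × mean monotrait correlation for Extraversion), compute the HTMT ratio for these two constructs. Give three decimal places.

0.723

Mean heterotrait r = 4.49/9 = 0.4989.
Mean within-Imp = 2.06/3 = 0.6867; mean within-Ext = 2.08/3 = 0.6933.
Geometric mean = √(0.6867 × 0.6933) = 0.6900.
HTMT = 0.4989 / 0.6900 = 0.723.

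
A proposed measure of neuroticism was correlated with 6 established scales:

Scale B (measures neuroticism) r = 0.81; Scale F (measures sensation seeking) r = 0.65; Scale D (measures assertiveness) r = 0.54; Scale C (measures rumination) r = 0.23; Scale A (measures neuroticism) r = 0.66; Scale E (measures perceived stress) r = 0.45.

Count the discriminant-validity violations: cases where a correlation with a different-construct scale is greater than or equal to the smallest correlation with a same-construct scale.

0

Convergent (same construct = neuroticism): Scale B, Scale A.
Smallest convergent = 0.66. Discriminant values: 0.65, 0.54, 0.23, 0.45; count ≥ 0.66 → 0.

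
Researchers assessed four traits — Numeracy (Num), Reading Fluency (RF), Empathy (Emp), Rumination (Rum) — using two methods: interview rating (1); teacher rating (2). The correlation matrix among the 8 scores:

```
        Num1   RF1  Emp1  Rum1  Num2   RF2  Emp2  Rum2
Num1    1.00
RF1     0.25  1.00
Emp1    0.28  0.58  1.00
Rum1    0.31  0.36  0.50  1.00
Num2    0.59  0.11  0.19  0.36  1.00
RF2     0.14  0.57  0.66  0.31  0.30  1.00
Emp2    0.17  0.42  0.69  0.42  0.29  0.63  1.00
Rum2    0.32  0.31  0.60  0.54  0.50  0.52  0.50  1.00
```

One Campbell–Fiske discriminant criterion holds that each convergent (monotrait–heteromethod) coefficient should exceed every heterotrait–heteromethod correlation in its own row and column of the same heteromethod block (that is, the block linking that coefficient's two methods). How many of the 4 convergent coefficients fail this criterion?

Convergent coefficients and their comparison sets:
Num (methods 1·2): 0.59 vs {0.14, 0.11, 0.17, 0.19, 0.32, 0.36} → pass.
RF (methods 1·2): 0.57 vs {0.11, 0.14, 0.42, 0.66, 0.31, 0.31} → fail.
Emp (methods 1·2): 0.69 vs {0.19, 0.17, 0.66, 0.42, 0.60, 0.42} → pass.
Rum (methods 1·2): 0.54 vs {0.36, 0.32, 0.31, 0.31, 0.42, 0.60} → fail.
2 of 4 fail.

2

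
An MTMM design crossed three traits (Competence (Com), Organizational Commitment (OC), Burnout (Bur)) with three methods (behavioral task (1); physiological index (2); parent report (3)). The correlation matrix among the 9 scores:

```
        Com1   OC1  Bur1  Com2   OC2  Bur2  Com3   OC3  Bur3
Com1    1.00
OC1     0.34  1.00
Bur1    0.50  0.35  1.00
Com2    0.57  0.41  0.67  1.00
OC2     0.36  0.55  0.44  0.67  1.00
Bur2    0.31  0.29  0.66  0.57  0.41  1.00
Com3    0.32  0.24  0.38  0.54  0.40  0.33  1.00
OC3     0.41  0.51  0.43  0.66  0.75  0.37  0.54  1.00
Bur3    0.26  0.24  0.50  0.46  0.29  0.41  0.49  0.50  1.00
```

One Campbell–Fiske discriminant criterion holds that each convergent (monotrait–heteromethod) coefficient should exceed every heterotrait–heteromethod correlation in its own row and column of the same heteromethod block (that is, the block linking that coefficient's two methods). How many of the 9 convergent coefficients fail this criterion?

Each convergent coefficient versus the relevant comparison correlations:
Com (methods 1·2): 0.57 vs {0.36, 0.41, 0.31, 0.67} → fail.
Com (methods 1·3): 0.32 vs {0.41, 0.24, 0.26, 0.38} → fail.
Com (methods 2·3): 0.54 vs {0.66, 0.40, 0.46, 0.33} → fail.
OC (methods 1·2): 0.55 vs {0.41, 0.36, 0.29, 0.44} → pass.
OC (methods 1·3): 0.51 vs {0.24, 0.41, 0.24, 0.43} → pass.
OC (methods 2·3): 0.75 vs {0.40, 0.66, 0.29, 0.37} → pass.
Bur (methods 1·2): 0.66 vs {0.67, 0.31, 0.44, 0.29} → fail.
Bur (methods 1·3): 0.50 vs {0.38, 0.26, 0.43, 0.24} → pass.
Bur (methods 2·3): 0.41 vs {0.33, 0.46, 0.37, 0.29} → fail.
5 of 9 fail.

5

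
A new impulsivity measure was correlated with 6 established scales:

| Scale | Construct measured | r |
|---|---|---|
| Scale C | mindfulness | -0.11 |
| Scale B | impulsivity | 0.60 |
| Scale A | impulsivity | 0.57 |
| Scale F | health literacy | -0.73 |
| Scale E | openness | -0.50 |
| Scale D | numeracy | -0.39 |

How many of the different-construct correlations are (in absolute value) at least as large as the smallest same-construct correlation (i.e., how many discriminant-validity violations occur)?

1

Convergent (same construct = impulsivity): Scale B, Scale A.
Smallest convergent = 0.57. Discriminant |r|: 0.11, 0.73, 0.50, 0.39; count ≥ 0.57 → 1.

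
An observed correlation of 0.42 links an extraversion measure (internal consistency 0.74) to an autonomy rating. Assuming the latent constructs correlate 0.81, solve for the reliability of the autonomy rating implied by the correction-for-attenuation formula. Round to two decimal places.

0.36

r_true = r_obs / √(r_xx · r_yy) ⇒ 0.81 = 0.42 / √(0.74 · r_yy).
√(0.74 · r_yy) = 0.42 / 0.81 = 0.5185; 0.74 · r_yy = 0.2688; r_yy = 0.2688 / 0.74 ≈ 0.36.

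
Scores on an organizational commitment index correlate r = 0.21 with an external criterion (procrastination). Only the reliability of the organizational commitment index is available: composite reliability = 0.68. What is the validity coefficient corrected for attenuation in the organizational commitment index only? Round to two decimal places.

0.25

Single correction: r_c = r_obs / √r_xx = 0.21 / √0.68 = 0.21 / 0.8246 ≈ 0.25.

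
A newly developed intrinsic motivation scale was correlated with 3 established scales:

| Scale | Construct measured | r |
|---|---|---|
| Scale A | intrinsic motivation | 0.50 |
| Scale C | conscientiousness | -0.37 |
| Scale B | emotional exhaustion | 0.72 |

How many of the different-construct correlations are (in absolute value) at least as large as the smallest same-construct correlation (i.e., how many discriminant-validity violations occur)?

Convergent (same construct = intrinsic motivation): Scale A.
Smallest convergent = 0.50. Discriminant |r|: 0.37, 0.72; count ≥ 0.50 → 1.

1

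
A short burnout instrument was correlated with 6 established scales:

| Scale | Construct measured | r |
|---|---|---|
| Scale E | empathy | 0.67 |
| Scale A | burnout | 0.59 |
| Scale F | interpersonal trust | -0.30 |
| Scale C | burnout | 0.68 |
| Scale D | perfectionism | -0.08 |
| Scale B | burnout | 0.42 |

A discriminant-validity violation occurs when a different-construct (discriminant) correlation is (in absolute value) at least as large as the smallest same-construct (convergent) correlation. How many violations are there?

Convergent (same construct = burnout): Scale A, Scale C, Scale B.
Smallest convergent = 0.42. Discriminant |r|: 0.67, 0.30, 0.08; count ≥ 0.42 → 1.

1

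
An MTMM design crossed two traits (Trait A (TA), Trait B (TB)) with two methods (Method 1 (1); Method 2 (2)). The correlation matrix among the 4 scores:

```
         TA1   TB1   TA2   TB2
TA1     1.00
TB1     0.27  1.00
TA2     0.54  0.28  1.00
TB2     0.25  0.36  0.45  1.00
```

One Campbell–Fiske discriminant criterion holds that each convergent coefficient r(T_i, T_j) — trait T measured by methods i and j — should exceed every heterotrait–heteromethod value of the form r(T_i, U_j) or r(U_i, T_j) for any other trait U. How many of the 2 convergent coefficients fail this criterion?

Each convergent coefficient versus the relevant comparison correlations:
TA (methods 1·2): 0.54 vs {0.25, 0.28} → pass.
TB (methods 1·2): 0.36 vs {0.28, 0.25} → pass.
0 of 2 fail.

0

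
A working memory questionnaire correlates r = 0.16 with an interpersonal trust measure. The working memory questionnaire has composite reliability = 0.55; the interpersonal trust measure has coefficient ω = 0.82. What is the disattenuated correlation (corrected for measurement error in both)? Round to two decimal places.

0.24

r_true = r_obs / √(r_xx · r_yy) = 0.16 / √(0.55 × 0.82) = 0.16 / √0.4510 = 0.16 / 0.6716 ≈ 0.24.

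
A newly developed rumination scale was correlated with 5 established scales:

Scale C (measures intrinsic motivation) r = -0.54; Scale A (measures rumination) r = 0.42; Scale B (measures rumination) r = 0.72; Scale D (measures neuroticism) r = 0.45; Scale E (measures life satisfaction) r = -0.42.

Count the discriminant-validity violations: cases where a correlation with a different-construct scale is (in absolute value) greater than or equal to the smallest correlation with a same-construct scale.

Convergent (same construct = rumination): Scale A, Scale B.
Smallest convergent = 0.42. Discriminant |r|: 0.54, 0.45, 0.42; count ≥ 0.42 → 3.

3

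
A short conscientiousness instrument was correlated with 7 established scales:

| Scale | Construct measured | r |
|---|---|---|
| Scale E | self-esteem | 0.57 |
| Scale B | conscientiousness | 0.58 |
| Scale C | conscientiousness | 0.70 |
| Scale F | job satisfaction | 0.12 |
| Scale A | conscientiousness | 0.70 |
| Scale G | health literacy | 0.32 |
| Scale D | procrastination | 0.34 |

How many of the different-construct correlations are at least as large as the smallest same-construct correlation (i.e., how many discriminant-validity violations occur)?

0

Convergent (same construct = conscientiousness): Scale B, Scale C, Scale A.
Smallest convergent = 0.58. Discriminant values: 0.57, 0.12, 0.32, 0.34; count ≥ 0.58 → 0.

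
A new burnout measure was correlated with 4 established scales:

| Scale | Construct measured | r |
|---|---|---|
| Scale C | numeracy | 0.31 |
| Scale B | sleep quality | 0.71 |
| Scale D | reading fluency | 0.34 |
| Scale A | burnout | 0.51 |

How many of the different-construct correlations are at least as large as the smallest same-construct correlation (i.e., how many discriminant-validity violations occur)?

1

Convergent (same construct = burnout): Scale A.
Smallest convergent = 0.51. Discriminant values: 0.31, 0.71, 0.34; count ≥ 0.51 → 1.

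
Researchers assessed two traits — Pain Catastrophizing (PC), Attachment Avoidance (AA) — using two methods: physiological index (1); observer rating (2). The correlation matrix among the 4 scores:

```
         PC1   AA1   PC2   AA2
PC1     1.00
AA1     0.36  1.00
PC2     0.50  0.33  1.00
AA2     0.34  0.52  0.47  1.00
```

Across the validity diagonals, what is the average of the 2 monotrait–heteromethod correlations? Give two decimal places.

Convergent values: 0.50, 0.52; mean = 1.02/2 = 0.51.

0.51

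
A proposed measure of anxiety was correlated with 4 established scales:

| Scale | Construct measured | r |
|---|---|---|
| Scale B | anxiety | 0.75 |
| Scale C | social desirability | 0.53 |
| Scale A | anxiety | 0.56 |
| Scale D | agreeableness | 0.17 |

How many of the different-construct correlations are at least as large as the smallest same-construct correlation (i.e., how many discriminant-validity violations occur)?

0

Convergent (same construct = anxiety): Scale B, Scale A.
Smallest convergent = 0.56. Discriminant values: 0.53, 0.17; count ≥ 0.56 → 0.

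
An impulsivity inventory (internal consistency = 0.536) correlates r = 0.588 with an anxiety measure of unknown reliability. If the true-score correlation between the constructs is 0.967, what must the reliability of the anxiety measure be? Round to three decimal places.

0.690

r_true = r_obs / √(r_xx · r_yy) ⇒ 0.967 = 0.588 / √(0.536 · r_yy).
√(0.536 · r_yy) = 0.588 / 0.967 = 0.6081; 0.536 · r_yy = 0.3698; r_yy = 0.3698 / 0.536 ≈ 0.690.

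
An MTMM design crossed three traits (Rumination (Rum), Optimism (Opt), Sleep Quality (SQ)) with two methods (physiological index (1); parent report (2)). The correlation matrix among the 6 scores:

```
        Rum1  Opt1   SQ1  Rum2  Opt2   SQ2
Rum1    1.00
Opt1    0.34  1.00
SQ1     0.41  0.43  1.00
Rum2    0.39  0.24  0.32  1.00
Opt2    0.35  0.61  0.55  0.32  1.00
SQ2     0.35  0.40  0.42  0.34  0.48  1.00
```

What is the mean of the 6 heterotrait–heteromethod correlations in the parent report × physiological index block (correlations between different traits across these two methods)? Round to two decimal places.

0.37

HTHM values (method 2 × method 1): 0.24, 0.32, 0.35, 0.55, 0.35, 0.40; mean = 2.21/6 = 0.37.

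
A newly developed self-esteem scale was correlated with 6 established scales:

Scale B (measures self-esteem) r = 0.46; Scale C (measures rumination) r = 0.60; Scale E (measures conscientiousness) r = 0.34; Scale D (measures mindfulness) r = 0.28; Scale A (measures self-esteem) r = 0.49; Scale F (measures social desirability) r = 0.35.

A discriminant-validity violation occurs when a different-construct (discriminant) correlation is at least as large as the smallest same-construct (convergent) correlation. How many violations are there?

Convergent (same construct = self-esteem): Scale B, Scale A.
Smallest convergent = 0.46. Discriminant values: 0.60, 0.34, 0.28, 0.35; count ≥ 0.46 → 1.

1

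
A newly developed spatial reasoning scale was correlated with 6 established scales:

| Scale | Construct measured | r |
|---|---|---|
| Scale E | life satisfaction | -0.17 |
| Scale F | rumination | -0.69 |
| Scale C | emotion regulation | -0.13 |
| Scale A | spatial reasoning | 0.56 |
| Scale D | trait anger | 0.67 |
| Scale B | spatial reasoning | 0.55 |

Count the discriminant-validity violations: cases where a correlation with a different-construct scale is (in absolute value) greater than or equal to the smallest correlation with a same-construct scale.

Convergent (same construct = spatial reasoning): Scale A, Scale B.
Smallest convergent = 0.55. Discriminant |r|: 0.17, 0.69, 0.13, 0.67; count ≥ 0.55 → 2.

2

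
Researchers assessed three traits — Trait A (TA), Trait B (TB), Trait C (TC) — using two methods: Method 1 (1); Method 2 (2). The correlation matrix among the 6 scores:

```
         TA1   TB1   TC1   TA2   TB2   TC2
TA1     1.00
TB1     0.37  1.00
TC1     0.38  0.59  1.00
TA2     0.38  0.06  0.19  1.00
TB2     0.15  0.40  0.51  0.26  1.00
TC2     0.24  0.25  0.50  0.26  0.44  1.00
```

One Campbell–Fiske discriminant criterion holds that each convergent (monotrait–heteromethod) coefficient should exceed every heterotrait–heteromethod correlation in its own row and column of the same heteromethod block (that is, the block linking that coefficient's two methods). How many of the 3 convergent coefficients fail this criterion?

2

Convergent coefficients and their comparison sets:
TA (methods 1·2): 0.38 vs {0.15, 0.06, 0.24, 0.19} → pass.
TB (methods 1·2): 0.40 vs {0.06, 0.15, 0.25, 0.51} → fail.
TC (methods 1·2): 0.50 vs {0.19, 0.24, 0.51, 0.25} → fail.
2 of 3 fail.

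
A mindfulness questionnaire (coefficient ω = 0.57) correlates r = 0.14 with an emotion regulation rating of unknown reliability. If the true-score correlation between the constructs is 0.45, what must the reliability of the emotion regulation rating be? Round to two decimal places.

0.17

r_true = r_obs / √(r_xx · r_yy) ⇒ 0.45 = 0.14 / √(0.57 · r_yy).
√(0.57 · r_yy) = 0.14 / 0.45 = 0.3111; 0.57 · r_yy = 0.0968; r_yy = 0.0968 / 0.57 ≈ 0.17.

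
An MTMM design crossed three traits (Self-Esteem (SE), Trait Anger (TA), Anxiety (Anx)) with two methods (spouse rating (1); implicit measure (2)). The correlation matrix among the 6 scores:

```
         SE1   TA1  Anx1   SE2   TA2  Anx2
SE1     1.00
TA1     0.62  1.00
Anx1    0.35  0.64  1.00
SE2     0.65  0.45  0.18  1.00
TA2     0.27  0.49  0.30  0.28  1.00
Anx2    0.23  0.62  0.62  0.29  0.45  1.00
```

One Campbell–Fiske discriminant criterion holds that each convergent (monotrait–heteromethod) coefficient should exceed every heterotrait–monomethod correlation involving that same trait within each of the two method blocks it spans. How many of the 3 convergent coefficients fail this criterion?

2

Checking each validity diagonal entry against its comparison values:
SE (methods 1·2): 0.65 vs {0.62, 0.28, 0.35, 0.29} → pass.
TA (methods 1·2): 0.49 vs {0.62, 0.28, 0.64, 0.45} → fail.
Anx (methods 1·2): 0.62 vs {0.35, 0.29, 0.64, 0.45} → fail.
2 of 3 fail.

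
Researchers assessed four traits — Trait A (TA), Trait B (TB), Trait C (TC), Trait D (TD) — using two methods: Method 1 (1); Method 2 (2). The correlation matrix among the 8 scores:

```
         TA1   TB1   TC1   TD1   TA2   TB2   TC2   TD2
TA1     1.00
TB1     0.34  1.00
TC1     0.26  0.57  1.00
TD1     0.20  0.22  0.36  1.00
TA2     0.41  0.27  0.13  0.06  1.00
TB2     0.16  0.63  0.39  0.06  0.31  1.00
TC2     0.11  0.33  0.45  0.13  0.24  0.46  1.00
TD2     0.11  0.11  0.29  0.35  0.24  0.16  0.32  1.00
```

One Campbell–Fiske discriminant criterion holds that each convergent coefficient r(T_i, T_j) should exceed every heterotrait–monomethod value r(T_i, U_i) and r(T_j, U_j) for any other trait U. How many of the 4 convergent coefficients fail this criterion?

Checking each validity diagonal entry against its comparison values:
TA (methods 1·2): 0.41 vs {0.34, 0.31, 0.26, 0.24, 0.20, 0.24} → pass.
TB (methods 1·2): 0.63 vs {0.34, 0.31, 0.57, 0.46, 0.22, 0.16} → pass.
TC (methods 1·2): 0.45 vs {0.26, 0.24, 0.57, 0.46, 0.36, 0.32} → fail.
TD (methods 1·2): 0.35 vs {0.20, 0.24, 0.22, 0.16, 0.36, 0.32} → fail.
2 of 4 fail.

2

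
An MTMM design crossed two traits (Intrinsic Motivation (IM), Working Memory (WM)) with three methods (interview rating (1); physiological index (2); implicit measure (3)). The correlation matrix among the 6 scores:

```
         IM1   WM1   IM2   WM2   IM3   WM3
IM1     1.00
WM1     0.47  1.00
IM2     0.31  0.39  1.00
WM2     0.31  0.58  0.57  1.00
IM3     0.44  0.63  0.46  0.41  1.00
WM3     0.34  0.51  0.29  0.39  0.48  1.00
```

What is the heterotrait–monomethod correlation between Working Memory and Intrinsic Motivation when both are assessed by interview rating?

0.47

Different traits, same method: r(WM1, IM1) = 0.47.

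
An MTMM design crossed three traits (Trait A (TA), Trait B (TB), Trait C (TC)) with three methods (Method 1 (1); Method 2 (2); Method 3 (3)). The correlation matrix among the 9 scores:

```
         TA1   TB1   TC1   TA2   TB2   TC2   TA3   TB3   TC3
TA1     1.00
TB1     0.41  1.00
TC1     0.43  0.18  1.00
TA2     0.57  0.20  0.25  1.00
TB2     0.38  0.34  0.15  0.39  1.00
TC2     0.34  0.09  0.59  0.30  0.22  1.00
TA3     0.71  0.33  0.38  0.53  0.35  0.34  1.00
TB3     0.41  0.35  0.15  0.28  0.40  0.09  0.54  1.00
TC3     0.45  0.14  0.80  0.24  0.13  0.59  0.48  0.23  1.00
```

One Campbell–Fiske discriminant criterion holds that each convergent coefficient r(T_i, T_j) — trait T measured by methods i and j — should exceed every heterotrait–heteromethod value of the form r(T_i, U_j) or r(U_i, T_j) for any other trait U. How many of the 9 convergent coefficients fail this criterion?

Checking each validity diagonal entry against its comparison values:
TA (methods 1·2): 0.57 vs {0.38, 0.20, 0.34, 0.25} → pass.
TA (methods 1·3): 0.71 vs {0.41, 0.33, 0.45, 0.38} → pass.
TA (methods 2·3): 0.53 vs {0.28, 0.35, 0.24, 0.34} → pass.
TB (methods 1·2): 0.34 vs {0.20, 0.38, 0.09, 0.15} → fail.
TB (methods 1·3): 0.35 vs {0.33, 0.41, 0.14, 0.15} → fail.
TB (methods 2·3): 0.40 vs {0.35, 0.28, 0.13, 0.09} → pass.
TC (methods 1·2): 0.59 vs {0.25, 0.34, 0.15, 0.09} → pass.
TC (methods 1·3): 0.80 vs {0.38, 0.45, 0.15, 0.14} → pass.
TC (methods 2·3): 0.59 vs {0.34, 0.24, 0.09, 0.13} → pass.
2 of 9 fail.

2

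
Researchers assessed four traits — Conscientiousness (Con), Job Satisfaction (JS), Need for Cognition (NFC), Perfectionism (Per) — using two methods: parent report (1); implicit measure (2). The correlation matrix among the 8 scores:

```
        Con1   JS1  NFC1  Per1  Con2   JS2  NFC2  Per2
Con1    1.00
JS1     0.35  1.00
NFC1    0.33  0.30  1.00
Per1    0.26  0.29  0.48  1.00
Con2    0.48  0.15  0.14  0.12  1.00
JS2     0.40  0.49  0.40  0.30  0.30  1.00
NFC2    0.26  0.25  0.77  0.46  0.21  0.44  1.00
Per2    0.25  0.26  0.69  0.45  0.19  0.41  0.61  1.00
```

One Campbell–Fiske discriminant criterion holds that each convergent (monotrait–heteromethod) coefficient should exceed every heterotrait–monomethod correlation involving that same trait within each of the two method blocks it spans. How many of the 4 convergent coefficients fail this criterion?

Checking each validity diagonal entry against its comparison values:
Con (methods 1·2): 0.48 vs {0.35, 0.30, 0.33, 0.21, 0.26, 0.19} → pass.
JS (methods 1·2): 0.49 vs {0.35, 0.30, 0.30, 0.44, 0.29, 0.41} → pass.
NFC (methods 1·2): 0.77 vs {0.33, 0.21, 0.30, 0.44, 0.48, 0.61} → pass.
Per (methods 1·2): 0.45 vs {0.26, 0.19, 0.29, 0.41, 0.48, 0.61} → fail.
1 of 4 fail.

1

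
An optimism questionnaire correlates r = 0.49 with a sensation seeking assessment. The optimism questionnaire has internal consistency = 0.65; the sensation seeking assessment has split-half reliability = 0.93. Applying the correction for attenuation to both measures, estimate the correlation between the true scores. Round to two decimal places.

0.63

r_true = r_obs / √(r_xx · r_yy) = 0.49 / √(0.65 × 0.93) = 0.49 / √0.6045 = 0.49 / 0.7775 ≈ 0.63.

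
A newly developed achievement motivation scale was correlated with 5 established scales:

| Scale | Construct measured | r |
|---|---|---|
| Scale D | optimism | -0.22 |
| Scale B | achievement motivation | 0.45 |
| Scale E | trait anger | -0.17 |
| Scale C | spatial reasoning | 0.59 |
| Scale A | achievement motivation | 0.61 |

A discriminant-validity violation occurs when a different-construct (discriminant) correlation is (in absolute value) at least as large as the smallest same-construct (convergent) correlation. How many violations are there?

1

Convergent (same construct = achievement motivation): Scale B, Scale A.
Smallest convergent = 0.45. Discriminant |r|: 0.22, 0.17, 0.59; count ≥ 0.45 → 1.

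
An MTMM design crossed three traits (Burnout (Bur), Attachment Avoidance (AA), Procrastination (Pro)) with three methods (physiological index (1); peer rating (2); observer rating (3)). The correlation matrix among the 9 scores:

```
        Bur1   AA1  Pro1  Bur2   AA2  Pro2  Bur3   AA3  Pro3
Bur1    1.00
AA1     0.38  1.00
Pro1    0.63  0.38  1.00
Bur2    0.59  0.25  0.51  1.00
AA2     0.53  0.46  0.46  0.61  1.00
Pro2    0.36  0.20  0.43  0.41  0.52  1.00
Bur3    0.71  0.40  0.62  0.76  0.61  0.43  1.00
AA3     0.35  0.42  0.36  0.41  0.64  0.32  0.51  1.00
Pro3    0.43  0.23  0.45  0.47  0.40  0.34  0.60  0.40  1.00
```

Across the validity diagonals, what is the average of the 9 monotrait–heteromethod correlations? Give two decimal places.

Convergent values: 0.59, 0.71, 0.76, 0.46, 0.42, 0.64, 0.43, 0.45, 0.34; mean = 4.80/9 = 0.53.

0.53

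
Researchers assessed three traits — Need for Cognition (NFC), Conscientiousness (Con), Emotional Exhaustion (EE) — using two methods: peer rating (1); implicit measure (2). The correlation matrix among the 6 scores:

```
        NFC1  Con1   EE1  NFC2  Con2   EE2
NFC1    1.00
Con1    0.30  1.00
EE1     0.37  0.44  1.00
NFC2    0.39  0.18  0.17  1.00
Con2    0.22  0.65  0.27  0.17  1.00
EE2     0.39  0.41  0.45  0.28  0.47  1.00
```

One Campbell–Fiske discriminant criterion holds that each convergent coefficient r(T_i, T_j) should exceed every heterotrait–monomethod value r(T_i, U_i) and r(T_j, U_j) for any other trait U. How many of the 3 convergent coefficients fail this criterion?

Each convergent coefficient versus the relevant comparison correlations:
NFC (methods 1·2): 0.39 vs {0.30, 0.17, 0.37, 0.28} → pass.
Con (methods 1·2): 0.65 vs {0.30, 0.17, 0.44, 0.47} → pass.
EE (methods 1·2): 0.45 vs {0.37, 0.28, 0.44, 0.47} → fail.
1 of 3 fail.

1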